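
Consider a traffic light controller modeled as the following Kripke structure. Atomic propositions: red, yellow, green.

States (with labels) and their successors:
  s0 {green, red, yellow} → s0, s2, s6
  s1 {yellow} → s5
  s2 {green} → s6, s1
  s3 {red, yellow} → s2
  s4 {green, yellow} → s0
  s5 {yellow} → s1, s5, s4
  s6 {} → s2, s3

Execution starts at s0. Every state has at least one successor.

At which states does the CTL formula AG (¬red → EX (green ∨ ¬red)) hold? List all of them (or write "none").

{s0, s1, s2, s3, s4, s5, s6}

States satisfying ¬red → EX (green ∨ ¬red): {s0, s1, s2, s3, s4, s5, s6}.
States satisfying AG (¬red → EX (green ∨ ¬red)): {s0, s1, s2, s3, s4, s5, s6}.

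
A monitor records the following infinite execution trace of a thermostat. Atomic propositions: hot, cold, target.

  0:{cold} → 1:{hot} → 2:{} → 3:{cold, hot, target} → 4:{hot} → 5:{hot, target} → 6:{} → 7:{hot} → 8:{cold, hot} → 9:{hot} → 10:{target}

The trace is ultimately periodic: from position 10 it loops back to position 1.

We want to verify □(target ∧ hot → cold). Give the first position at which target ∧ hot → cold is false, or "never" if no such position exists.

Check target ∧ hot → cold at each position in order: 0 ✓, 1 ✓, 2 ✓, 3 ✓, 4 ✓.
At position 5 the labels are {hot, target}, so target ∧ hot → cold is false there. This is the first violation.

5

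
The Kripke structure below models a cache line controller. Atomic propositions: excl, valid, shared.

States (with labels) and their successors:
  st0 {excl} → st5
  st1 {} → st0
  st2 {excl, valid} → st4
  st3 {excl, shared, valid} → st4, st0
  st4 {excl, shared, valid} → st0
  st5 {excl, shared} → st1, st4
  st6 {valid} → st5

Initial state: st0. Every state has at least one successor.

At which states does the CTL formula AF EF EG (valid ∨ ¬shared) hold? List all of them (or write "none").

States satisfying EF EG (valid ∨ ¬shared): ∅.
States satisfying AF EF EG (valid ∨ ¬shared): ∅.

none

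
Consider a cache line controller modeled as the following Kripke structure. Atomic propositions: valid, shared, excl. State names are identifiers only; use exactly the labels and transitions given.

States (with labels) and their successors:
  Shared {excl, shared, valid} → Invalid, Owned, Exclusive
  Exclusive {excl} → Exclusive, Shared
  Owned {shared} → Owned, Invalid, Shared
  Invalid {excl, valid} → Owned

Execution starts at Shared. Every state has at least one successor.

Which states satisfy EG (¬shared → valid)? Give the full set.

{Shared, Owned, Invalid}

States satisfying ¬shared → valid: {Shared, Owned, Invalid}.
States satisfying EG (¬shared → valid): {Shared, Owned, Invalid}.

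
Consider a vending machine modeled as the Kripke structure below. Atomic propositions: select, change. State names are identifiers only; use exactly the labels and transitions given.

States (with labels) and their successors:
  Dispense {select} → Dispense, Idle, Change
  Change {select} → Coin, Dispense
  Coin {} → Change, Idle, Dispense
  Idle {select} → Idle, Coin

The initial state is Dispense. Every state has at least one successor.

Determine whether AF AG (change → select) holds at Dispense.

States satisfying AG (change → select): {Dispense, Change, Coin, Idle}.
States satisfying AF AG (change → select): {Dispense, Change, Coin, Idle}.
Dispense ∈ Sat(AF AG (change → select)).

Holds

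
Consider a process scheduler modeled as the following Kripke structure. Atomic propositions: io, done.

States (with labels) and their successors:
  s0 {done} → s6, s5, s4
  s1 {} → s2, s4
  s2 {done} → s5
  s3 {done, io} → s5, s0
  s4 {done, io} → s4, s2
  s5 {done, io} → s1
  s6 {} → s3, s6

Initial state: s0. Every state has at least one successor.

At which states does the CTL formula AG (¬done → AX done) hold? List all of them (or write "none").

{s1, s2, s4, s5}

States satisfying ¬done → AX done: {s0, s1, s2, s3, s4, s5}.
States satisfying AG (¬done → AX done): {s1, s2, s4, s5}.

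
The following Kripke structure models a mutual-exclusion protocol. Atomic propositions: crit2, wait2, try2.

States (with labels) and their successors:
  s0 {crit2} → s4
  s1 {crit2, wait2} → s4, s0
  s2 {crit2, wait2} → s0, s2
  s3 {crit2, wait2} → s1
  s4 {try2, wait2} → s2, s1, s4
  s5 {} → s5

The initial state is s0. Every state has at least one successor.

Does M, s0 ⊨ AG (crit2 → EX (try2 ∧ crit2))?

States satisfying crit2 → EX (try2 ∧ crit2): {s4, s5}.
States satisfying AG (crit2 → EX (try2 ∧ crit2)): {s5}.
s0 is reachable from s0 and violates crit2 → EX (try2 ∧ crit2), so AG fails at s0.
s0 ∉ Sat(AG (crit2 → EX (try2 ∧ crit2))).

No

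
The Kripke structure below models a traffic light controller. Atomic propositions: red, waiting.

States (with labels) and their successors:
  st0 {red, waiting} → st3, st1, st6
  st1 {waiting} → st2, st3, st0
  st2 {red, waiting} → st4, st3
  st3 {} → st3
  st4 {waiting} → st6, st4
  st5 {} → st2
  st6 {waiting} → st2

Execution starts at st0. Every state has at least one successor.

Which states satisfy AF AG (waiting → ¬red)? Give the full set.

{st3}

States satisfying AG (waiting → ¬red): {st3}.
States satisfying AF AG (waiting → ¬red): {st3}.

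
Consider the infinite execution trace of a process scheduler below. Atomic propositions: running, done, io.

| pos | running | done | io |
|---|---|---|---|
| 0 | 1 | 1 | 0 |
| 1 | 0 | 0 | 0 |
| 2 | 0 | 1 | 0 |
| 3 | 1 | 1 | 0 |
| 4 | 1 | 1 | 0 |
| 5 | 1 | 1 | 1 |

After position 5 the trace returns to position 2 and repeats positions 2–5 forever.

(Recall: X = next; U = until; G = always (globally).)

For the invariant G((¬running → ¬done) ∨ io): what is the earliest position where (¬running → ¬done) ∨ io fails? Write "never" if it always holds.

2

Check (¬running → ¬done) ∨ io at each position in order: 0 ✓, 1 ✓.
At position 2 the labels are {done}, so (¬running → ¬done) ∨ io is false there. This is the first violation.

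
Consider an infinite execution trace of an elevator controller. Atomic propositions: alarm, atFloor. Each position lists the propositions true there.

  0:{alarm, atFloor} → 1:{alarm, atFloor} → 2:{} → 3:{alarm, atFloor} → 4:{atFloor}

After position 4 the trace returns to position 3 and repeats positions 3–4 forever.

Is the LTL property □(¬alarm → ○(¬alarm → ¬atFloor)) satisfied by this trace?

¬alarm → ○(¬alarm → ¬atFloor) holds at every position 0..4, and those are all positions ever visited, so □(¬alarm → ○(¬alarm → ¬atFloor)) holds.
Positions where ¬alarm holds: 2, 4.
Check ○(¬alarm → ¬atFloor) at each: 2→ok, 4→ok.

Yes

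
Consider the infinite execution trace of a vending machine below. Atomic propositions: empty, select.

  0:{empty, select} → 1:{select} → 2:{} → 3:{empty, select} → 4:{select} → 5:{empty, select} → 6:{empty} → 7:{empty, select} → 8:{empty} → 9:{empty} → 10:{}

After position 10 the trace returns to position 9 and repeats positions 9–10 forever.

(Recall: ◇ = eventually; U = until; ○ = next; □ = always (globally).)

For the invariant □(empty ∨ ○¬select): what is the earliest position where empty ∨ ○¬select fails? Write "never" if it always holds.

2

Check empty ∨ ○¬select at each position in order: 0 ✓, 1 ✓.
At position 2 the labels are {} and the next position 3 has {empty, select}, so empty ∨ ○¬select is false there. This is the first violation.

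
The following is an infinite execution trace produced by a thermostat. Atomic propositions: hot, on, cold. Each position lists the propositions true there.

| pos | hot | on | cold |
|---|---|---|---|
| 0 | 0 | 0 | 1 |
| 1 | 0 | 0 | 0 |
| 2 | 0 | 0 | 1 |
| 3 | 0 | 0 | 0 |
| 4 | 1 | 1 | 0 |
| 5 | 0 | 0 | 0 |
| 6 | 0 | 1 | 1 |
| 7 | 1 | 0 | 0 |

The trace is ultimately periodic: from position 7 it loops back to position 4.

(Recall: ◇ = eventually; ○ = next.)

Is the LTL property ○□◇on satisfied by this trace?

Satisfied

The position after 0 is 1; □◇on is true there.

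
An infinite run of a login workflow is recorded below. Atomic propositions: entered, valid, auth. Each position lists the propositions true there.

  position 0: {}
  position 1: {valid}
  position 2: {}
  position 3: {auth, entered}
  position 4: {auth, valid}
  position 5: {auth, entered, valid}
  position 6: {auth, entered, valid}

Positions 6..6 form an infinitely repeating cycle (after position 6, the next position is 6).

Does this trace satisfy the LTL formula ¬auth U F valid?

Walking from position 0: F valid first holds at position 0, and ¬auth holds at every earlier position along the way, so ¬auth U F valid holds.

Holds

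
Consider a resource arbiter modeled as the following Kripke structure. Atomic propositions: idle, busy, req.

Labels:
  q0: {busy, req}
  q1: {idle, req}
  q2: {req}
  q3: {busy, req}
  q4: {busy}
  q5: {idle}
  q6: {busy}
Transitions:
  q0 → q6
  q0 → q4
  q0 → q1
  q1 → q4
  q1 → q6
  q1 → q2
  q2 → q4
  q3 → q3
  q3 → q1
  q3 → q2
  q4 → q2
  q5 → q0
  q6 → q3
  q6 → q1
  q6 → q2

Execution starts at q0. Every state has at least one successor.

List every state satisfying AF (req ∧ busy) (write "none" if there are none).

States satisfying req ∧ busy: {q0, q3}.
States satisfying AF (req ∧ busy): {q0, q3, q5}.

{q0, q3, q5}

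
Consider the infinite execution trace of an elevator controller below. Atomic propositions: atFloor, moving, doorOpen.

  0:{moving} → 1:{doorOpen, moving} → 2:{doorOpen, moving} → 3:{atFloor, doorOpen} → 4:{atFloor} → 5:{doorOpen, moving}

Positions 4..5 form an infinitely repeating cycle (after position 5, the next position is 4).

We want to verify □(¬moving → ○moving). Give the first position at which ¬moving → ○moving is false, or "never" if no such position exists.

Check ¬moving → ○moving at each position in order: 0 ✓, 1 ✓, 2 ✓.
At position 3 the labels are {atFloor, doorOpen} and the next position 4 has {atFloor}, so ¬moving → ○moving is false there. This is the first violation.

3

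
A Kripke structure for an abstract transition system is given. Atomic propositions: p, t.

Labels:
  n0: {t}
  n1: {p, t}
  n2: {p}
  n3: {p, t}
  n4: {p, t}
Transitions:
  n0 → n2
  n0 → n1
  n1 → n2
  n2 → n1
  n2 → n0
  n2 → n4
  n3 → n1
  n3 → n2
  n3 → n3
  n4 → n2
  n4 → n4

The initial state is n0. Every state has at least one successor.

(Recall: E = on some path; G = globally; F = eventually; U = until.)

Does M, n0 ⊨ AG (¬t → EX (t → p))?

States satisfying ¬t → EX (t → p): {n0, n1, n2, n3, n4}.
States satisfying AG (¬t → EX (t → p)): {n0, n1, n2, n3, n4}.
Every state reachable from n0 satisfies ¬t → EX (t → p).
n0 ∈ Sat(AG (¬t → EX (t → p))).

Holds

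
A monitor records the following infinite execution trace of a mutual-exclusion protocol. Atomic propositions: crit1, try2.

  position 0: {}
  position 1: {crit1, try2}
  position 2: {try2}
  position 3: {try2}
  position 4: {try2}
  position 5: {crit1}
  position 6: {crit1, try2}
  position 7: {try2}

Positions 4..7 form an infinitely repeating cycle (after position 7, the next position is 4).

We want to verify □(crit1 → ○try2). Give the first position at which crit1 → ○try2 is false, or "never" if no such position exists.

never

crit1 → ○try2 holds at every position 0..7, and those are all the positions the trace ever visits, so the invariant □(crit1 → ○try2) is never violated.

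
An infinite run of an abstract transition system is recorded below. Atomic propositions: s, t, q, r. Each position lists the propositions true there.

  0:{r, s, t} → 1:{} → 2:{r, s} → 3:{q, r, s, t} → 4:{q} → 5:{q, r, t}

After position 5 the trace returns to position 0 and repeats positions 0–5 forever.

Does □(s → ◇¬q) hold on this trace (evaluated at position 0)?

Holds

s → ◇¬q holds at every position 0..5, and those are all positions ever visited, so □(s → ◇¬q) holds.
Positions where s holds: 0, 2, 3.
Check ◇¬q at each: 0→ok, 2→ok, 3→ok.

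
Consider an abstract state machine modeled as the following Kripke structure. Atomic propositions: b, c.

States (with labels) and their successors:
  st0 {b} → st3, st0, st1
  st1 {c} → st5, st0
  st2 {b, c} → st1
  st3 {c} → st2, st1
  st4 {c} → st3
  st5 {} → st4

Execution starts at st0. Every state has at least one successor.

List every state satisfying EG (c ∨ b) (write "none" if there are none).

States satisfying c ∨ b: {st0, st1, st2, st3, st4}.
States satisfying EG (c ∨ b): {st0, st1, st2, st3, st4}.

{st0, st1, st2, st3, st4}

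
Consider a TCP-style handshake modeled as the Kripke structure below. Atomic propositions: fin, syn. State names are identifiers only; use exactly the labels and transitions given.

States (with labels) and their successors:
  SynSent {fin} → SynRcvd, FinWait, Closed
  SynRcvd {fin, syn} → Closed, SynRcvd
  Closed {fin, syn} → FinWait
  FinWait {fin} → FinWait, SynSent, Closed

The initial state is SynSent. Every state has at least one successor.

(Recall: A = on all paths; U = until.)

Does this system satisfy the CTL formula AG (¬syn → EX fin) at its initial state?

States satisfying ¬syn → EX fin: {SynSent, SynRcvd, Closed, FinWait}.
States satisfying AG (¬syn → EX fin): {SynSent, SynRcvd, Closed, FinWait}.
Every state reachable from SynSent satisfies ¬syn → EX fin.
SynSent ∈ Sat(AG (¬syn → EX fin)).

Holds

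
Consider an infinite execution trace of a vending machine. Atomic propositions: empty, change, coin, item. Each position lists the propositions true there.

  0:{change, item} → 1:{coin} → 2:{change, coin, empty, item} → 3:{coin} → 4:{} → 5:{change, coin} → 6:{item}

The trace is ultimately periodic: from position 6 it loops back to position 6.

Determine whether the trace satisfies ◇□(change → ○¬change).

Holds

□(change → ○¬change) holds at position 0, which is reachable from 0, so ◇□(change → ○¬change) holds.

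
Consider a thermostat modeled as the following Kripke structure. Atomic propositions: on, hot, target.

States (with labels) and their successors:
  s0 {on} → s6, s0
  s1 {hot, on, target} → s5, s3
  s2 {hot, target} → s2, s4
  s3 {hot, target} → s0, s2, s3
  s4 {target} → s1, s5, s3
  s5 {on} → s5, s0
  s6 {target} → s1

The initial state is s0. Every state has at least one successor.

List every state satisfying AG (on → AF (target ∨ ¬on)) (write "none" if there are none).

none

States satisfying on → AF (target ∨ ¬on): {s1, s2, s3, s4, s6}.
States satisfying AG (on → AF (target ∨ ¬on)): ∅.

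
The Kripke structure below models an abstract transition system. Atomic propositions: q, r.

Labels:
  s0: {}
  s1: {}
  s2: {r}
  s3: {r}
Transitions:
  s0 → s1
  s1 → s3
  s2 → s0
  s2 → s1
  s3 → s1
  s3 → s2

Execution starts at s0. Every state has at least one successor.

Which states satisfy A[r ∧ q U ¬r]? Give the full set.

States satisfying r ∧ q: ∅.
States satisfying ¬r: {s0, s1}.
States satisfying A[r ∧ q U ¬r]: {s0, s1}.

{s0, s1}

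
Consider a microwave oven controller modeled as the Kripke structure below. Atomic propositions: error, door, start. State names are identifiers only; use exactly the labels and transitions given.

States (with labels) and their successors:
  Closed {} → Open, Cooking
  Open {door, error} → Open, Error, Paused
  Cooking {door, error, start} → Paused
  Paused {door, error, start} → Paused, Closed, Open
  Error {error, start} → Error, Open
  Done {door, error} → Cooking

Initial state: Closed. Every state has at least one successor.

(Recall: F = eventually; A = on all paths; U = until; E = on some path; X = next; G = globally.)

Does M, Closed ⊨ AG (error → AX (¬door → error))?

States satisfying error → AX (¬door → error): {Closed, Open, Cooking, Error, Done}.
States satisfying AG (error → AX (¬door → error)): ∅.
Paused is reachable from Closed and violates error → AX (¬door → error), so AG fails at Closed.
Closed ∉ Sat(AG (error → AX (¬door → error))).

Violated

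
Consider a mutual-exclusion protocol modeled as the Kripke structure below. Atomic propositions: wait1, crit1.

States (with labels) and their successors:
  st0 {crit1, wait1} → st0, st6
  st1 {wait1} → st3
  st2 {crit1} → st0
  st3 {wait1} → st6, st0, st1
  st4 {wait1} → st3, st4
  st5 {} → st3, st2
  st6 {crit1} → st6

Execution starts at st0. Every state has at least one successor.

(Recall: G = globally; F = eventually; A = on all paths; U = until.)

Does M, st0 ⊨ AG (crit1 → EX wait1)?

States satisfying crit1 → EX wait1: {st0, st1, st2, st3, st4, st5}.
States satisfying AG (crit1 → EX wait1): ∅.
st6 is reachable from st0 and violates crit1 → EX wait1, so AG fails at st0.
st0 ∉ Sat(AG (crit1 → EX wait1)).

Does not hold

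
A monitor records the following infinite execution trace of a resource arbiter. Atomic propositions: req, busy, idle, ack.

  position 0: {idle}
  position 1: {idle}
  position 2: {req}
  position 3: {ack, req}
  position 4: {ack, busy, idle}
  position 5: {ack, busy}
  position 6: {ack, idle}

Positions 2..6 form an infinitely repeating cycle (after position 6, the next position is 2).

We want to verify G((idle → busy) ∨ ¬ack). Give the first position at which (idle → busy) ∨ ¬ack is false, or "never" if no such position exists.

6

Check (idle → busy) ∨ ¬ack at each position in order: 0 ✓, 1 ✓, 2 ✓, 3 ✓, 4 ✓, 5 ✓.
At position 6 the labels are {ack, idle}, so (idle → busy) ∨ ¬ack is false there. This is the first violation.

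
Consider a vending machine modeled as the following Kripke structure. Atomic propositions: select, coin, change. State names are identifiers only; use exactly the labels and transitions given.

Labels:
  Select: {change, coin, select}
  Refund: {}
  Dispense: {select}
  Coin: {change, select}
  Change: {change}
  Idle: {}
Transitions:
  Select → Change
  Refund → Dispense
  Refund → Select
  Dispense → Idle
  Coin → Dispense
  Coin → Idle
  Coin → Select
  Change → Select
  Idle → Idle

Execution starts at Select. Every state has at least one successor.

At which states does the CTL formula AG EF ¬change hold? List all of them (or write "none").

States satisfying EF ¬change: {Refund, Dispense, Coin, Idle}.
States satisfying AG EF ¬change: {Dispense, Idle}.

{Dispense, Idle}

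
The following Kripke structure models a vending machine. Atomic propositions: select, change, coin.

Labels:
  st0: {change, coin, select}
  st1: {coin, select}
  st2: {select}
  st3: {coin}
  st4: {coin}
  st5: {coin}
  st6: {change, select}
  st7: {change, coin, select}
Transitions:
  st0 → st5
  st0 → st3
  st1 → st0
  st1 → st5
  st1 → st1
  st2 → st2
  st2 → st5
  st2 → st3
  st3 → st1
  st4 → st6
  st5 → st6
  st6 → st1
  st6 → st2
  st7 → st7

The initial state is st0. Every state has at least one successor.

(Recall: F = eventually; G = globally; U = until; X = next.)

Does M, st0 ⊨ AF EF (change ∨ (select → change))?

Satisfied

States satisfying EF (change ∨ (select → change)): {st0, st1, st2, st3, st4, st5, st6, st7}.
States satisfying AF EF (change ∨ (select → change)): {st0, st1, st2, st3, st4, st5, st6, st7}.
st0 ∈ Sat(AF EF (change ∨ (select → change))).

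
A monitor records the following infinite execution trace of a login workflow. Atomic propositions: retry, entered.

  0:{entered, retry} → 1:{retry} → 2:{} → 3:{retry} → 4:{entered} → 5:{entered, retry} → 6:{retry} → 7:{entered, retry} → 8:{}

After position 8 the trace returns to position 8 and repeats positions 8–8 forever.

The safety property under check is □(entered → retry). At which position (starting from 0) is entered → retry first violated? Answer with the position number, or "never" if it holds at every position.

Check entered → retry at each position in order: 0 ✓, 1 ✓, 2 ✓, 3 ✓.
At position 4 the labels are {entered}, so entered → retry is false there. This is the first violation.

4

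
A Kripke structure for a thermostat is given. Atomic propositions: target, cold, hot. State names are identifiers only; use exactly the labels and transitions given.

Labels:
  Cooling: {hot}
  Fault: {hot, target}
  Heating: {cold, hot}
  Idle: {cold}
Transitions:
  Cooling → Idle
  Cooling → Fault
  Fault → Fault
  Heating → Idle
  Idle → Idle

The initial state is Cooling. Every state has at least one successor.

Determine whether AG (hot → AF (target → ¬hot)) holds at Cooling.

Violated

States satisfying hot → AF (target → ¬hot): {Cooling, Heating, Idle}.
States satisfying AG (hot → AF (target → ¬hot)): {Heating, Idle}.
Fault is reachable from Cooling and violates hot → AF (target → ¬hot), so AG fails at Cooling.
Cooling ∉ Sat(AG (hot → AF (target → ¬hot))).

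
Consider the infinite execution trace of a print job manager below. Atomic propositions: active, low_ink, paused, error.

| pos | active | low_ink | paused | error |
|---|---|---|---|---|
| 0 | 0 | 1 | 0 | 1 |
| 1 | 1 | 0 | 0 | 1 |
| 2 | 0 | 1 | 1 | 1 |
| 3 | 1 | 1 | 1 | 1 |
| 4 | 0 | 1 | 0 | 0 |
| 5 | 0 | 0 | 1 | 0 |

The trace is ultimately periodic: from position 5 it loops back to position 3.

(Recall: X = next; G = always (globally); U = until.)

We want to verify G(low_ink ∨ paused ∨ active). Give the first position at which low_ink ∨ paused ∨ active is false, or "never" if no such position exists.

low_ink ∨ paused ∨ active holds at every position 0..5, and those are all the positions the trace ever visits, so the invariant G(low_ink ∨ paused ∨ active) is never violated.

never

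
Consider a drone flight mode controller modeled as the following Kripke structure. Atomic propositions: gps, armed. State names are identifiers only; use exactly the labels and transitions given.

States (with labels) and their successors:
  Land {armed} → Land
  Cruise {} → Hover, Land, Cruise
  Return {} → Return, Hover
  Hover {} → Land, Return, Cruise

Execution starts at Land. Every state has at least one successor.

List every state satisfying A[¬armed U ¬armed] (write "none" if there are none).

States satisfying ¬armed: {Cruise, Return, Hover}.
States satisfying A[¬armed U ¬armed]: {Cruise, Return, Hover}.

{Cruise, Return, Hover}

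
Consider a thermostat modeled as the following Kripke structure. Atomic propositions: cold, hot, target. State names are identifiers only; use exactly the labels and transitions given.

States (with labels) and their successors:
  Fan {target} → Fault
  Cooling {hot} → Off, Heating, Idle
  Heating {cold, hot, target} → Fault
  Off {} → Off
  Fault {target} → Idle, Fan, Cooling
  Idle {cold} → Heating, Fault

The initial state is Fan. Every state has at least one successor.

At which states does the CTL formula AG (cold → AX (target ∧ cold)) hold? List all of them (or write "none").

States satisfying cold → AX (target ∧ cold): {Fan, Cooling, Off, Fault}.
States satisfying AG (cold → AX (target ∧ cold)): {Off}.

{Off}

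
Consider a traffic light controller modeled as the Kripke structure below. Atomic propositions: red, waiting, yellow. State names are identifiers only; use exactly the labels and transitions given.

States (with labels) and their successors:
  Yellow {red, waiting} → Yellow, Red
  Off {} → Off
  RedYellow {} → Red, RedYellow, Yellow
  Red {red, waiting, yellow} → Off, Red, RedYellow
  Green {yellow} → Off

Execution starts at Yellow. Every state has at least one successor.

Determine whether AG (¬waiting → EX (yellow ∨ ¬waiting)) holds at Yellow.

Satisfied

States satisfying ¬waiting → EX (yellow ∨ ¬waiting): {Yellow, Off, RedYellow, Red, Green}.
States satisfying AG (¬waiting → EX (yellow ∨ ¬waiting)): {Yellow, Off, RedYellow, Red, Green}.
Every state reachable from Yellow satisfies ¬waiting → EX (yellow ∨ ¬waiting).
Yellow ∈ Sat(AG (¬waiting → EX (yellow ∨ ¬waiting))).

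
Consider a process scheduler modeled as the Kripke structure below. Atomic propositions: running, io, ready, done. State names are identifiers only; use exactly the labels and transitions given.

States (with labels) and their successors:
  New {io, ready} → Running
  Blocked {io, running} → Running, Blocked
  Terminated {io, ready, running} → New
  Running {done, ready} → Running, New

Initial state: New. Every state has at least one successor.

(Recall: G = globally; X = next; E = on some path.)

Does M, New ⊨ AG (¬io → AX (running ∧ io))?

States satisfying ¬io → AX (running ∧ io): {New, Blocked, Terminated}.
States satisfying AG (¬io → AX (running ∧ io)): ∅.
Running is reachable from New and violates ¬io → AX (running ∧ io), so AG fails at New.
New ∉ Sat(AG (¬io → AX (running ∧ io))).

Violated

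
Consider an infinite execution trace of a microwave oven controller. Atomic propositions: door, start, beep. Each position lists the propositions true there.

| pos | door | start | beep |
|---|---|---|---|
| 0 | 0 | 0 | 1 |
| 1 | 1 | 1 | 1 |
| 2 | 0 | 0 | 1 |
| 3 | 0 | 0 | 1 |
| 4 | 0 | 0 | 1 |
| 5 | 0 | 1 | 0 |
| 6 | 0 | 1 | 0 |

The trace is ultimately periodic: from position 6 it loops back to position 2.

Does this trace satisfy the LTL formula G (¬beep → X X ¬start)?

¬beep → X X ¬start holds at every position 0..6, and those are all positions ever visited, so G (¬beep → X X ¬start) holds.
Positions where ¬beep holds: 5, 6.
Check X X ¬start at each: 5→ok, 6→ok.

Yes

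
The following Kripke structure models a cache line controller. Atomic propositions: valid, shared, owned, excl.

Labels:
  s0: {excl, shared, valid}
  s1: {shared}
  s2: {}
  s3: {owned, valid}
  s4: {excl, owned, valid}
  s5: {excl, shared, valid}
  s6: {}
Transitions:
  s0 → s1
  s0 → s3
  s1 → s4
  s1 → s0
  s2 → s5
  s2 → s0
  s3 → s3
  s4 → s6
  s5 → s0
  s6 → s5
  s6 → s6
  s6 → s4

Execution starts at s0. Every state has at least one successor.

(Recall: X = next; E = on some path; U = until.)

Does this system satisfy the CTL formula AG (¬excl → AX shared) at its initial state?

Violated

States satisfying ¬excl → AX shared: {s0, s2, s4, s5}.
States satisfying AG (¬excl → AX shared): ∅.
s1 is reachable from s0 and violates ¬excl → AX shared, so AG fails at s0.
s0 ∉ Sat(AG (¬excl → AX shared)).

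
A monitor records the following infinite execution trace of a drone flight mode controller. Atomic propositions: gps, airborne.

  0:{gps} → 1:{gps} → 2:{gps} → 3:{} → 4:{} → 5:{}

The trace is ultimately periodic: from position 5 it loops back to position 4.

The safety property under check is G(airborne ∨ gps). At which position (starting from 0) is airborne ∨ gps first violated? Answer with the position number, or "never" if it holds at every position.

Check airborne ∨ gps at each position in order: 0 ✓, 1 ✓, 2 ✓.
At position 3 the labels are {}, so airborne ∨ gps is false there. This is the first violation.

3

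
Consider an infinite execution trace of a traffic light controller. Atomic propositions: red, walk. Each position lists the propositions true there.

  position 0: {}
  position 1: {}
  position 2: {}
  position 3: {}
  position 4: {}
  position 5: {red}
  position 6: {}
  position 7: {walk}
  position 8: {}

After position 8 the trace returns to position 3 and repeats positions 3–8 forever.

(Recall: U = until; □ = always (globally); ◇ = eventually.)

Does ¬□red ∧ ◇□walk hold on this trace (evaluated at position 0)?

No

□walk is false at every position 0..8, so it never becomes true and ◇□walk fails.
At position 0: ¬□red is true; ◇□walk is false; so ¬□red ∧ ◇□walk is false.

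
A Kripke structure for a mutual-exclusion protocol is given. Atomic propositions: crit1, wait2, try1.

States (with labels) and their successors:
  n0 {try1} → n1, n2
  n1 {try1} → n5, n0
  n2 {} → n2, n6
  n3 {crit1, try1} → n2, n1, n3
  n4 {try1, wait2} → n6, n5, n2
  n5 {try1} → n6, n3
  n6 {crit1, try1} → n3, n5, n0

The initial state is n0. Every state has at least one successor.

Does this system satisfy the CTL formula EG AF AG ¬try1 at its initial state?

States satisfying AF AG ¬try1: ∅.
States satisfying EG AF AG ¬try1: ∅.
No suitable path/successor from n0 witnesses the formula.
n0 ∉ Sat(EG AF AG ¬try1).

Violated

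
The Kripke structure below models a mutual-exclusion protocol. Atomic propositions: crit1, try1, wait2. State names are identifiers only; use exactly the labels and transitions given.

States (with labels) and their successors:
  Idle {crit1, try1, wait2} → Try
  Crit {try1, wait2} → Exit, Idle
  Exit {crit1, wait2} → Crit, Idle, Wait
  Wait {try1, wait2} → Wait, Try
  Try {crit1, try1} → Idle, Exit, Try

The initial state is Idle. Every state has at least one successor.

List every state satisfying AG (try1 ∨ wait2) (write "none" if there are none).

States satisfying try1 ∨ wait2: {Idle, Crit, Exit, Wait, Try}.
States satisfying AG (try1 ∨ wait2): {Idle, Crit, Exit, Wait, Try}.

{Idle, Crit, Exit, Wait, Try}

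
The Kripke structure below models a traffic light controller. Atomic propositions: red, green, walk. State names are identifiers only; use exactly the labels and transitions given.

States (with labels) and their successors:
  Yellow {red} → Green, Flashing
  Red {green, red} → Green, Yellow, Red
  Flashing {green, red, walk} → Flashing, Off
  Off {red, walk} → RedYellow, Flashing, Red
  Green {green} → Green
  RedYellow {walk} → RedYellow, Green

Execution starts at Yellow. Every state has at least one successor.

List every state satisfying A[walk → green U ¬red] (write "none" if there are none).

{Green, RedYellow}

States satisfying walk → green: {Yellow, Red, Flashing, Green}.
States satisfying ¬red: {Green, RedYellow}.
States satisfying A[walk → green U ¬red]: {Green, RedYellow}.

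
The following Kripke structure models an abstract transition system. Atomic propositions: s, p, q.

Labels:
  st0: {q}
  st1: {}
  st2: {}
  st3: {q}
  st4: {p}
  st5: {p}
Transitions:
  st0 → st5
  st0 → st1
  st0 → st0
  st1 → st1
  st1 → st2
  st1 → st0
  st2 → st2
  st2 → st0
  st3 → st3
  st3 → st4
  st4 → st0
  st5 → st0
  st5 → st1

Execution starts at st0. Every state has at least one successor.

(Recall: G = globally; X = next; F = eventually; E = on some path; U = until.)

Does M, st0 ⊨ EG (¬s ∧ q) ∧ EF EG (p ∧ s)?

Violated

States satisfying ¬s ∧ q: {st0, st3}.
States satisfying EG (¬s ∧ q): {st0, st3}.
States satisfying EG (p ∧ s): ∅.
States satisfying EF EG (p ∧ s): ∅.
States satisfying EG (¬s ∧ q) ∧ EF EG (p ∧ s): ∅.
st0 ∉ Sat(EG (¬s ∧ q) ∧ EF EG (p ∧ s)).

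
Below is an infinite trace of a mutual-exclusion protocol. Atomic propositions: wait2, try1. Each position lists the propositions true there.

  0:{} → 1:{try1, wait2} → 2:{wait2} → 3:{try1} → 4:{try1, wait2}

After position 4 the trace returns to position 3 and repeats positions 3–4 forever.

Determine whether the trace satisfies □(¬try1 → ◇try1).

Holds

¬try1 → ◇try1 holds at every position 0..4, and those are all positions ever visited, so □(¬try1 → ◇try1) holds.
Positions where ¬try1 holds: 0, 2.
Check ◇try1 at each: 0→ok, 2→ok.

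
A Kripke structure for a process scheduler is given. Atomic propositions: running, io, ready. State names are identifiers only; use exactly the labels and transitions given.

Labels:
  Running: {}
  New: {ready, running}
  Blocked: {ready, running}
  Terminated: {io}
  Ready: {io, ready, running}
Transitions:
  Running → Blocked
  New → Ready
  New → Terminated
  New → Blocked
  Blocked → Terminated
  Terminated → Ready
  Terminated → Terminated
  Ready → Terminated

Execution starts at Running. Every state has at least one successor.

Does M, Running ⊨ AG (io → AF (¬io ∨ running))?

No

States satisfying io → AF (¬io ∨ running): {Running, New, Blocked, Ready}.
States satisfying AG (io → AF (¬io ∨ running)): ∅.
Terminated is reachable from Running and violates io → AF (¬io ∨ running), so AG fails at Running.
Running ∉ Sat(AG (io → AF (¬io ∨ running))).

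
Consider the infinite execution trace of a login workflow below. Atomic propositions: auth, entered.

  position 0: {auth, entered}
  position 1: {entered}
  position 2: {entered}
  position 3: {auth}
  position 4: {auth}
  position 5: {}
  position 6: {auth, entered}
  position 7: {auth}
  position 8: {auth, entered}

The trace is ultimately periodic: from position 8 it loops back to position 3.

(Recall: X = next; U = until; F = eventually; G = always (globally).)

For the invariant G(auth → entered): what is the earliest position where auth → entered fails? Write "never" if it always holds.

Check auth → entered at each position in order: 0 ✓, 1 ✓, 2 ✓.
At position 3 the labels are {auth}, so auth → entered is false there. This is the first violation.

3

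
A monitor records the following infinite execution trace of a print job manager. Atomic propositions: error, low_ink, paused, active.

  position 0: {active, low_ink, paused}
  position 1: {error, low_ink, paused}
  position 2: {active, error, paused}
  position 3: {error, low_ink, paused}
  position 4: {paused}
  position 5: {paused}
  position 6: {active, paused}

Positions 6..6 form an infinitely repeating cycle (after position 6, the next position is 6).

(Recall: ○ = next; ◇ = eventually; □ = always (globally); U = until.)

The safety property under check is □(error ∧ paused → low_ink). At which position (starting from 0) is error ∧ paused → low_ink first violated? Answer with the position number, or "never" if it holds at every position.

Check error ∧ paused → low_ink at each position in order: 0 ✓, 1 ✓.
At position 2 the labels are {active, error, paused}, so error ∧ paused → low_ink is false there. This is the first violation.

2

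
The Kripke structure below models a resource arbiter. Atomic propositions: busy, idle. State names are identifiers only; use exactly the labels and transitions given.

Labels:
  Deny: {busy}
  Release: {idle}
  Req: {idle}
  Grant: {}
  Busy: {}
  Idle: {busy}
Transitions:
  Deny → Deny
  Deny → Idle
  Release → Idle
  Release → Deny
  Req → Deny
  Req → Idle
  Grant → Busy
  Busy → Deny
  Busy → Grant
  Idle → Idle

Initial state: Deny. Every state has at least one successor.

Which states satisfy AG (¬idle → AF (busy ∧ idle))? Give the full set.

States satisfying ¬idle → AF (busy ∧ idle): {Release, Req}.
States satisfying AG (¬idle → AF (busy ∧ idle)): ∅.

none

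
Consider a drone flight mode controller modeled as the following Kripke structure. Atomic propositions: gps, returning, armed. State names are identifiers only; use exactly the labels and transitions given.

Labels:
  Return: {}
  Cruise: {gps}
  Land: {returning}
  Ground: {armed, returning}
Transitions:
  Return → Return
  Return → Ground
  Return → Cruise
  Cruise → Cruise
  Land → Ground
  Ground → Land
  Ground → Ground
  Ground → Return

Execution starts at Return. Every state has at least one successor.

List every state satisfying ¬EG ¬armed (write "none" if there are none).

{Land, Ground}

States satisfying ¬armed: {Return, Cruise, Land}.
States satisfying EG ¬armed: {Return, Cruise}.
States satisfying ¬EG ¬armed: {Land, Ground}.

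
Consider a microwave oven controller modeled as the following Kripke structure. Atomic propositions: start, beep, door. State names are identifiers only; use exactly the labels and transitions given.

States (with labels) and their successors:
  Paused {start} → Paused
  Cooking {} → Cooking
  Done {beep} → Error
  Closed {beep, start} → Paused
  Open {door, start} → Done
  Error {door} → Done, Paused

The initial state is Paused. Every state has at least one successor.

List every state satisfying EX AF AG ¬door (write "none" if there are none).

States satisfying AF AG ¬door: {Paused, Cooking, Closed}.
States satisfying EX AF AG ¬door: {Paused, Cooking, Closed, Error}.

{Paused, Cooking, Closed, Error}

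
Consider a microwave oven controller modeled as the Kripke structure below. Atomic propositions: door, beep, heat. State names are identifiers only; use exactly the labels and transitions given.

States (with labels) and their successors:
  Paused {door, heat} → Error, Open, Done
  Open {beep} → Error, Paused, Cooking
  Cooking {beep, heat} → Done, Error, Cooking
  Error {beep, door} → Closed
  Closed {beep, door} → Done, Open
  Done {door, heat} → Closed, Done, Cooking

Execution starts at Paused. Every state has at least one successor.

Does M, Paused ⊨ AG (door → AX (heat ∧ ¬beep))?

Does not hold

States satisfying door → AX (heat ∧ ¬beep): {Open, Cooking}.
States satisfying AG (door → AX (heat ∧ ¬beep)): ∅.
Closed is reachable from Paused and violates door → AX (heat ∧ ¬beep), so AG fails at Paused.
Paused ∉ Sat(AG (door → AX (heat ∧ ¬beep))).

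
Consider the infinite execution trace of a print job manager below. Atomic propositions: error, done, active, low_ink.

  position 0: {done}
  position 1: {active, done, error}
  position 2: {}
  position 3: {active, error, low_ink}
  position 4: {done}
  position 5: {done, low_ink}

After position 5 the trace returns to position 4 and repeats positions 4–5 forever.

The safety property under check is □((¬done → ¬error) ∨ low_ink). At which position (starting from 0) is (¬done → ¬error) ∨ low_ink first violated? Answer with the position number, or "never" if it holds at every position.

(¬done → ¬error) ∨ low_ink holds at every position 0..5, and those are all the positions the trace ever visits, so the invariant □((¬done → ¬error) ∨ low_ink) is never violated.

never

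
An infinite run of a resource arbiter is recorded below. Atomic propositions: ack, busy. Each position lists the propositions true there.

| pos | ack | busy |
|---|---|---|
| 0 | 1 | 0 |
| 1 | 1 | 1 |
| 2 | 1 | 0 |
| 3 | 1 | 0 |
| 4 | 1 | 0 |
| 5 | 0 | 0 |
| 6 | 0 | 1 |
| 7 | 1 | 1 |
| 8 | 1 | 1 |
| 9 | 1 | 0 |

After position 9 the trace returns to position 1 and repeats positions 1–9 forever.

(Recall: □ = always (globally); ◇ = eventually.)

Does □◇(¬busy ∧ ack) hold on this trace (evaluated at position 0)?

◇(¬busy ∧ ack) holds at every position 0..9, and those are all positions ever visited, so □◇(¬busy ∧ ack) holds.

Satisfied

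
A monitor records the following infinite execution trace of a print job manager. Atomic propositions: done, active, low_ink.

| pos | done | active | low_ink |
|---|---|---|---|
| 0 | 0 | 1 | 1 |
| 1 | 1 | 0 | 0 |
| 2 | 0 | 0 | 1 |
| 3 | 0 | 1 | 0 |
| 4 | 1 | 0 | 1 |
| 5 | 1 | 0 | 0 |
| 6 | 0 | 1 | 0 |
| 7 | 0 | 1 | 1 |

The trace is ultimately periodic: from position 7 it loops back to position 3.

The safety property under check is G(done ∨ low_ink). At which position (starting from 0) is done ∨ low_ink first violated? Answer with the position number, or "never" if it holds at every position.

Check done ∨ low_ink at each position in order: 0 ✓, 1 ✓, 2 ✓.
At position 3 the labels are {active}, so done ∨ low_ink is false there. This is the first violation.

3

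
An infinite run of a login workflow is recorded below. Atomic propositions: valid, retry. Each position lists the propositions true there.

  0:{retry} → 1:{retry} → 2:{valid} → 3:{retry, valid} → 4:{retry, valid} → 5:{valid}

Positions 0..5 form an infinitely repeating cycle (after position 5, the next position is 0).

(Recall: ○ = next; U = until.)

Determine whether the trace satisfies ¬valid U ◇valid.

Satisfied

Walking from position 0: ◇valid first holds at position 0, and ¬valid holds at every earlier position along the way, so ¬valid U ◇valid holds.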